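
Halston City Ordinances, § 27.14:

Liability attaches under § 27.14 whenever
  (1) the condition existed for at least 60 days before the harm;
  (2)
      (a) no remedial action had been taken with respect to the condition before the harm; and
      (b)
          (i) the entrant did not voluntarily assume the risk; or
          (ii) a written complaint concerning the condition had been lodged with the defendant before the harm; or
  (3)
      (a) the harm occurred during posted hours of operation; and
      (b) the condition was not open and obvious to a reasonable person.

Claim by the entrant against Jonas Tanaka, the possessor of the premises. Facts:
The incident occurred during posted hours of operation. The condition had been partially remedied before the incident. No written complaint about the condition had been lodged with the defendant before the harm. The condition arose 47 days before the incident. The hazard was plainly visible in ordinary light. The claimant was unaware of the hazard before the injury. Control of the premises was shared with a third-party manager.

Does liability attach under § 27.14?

(1) condition ≥60 days old — not satisfied.
(a) no remedial action — not met.
(i) no assumed risk — satisfied.
(ii) complaint lodged — not satisfied.
(b): T OR F → true.
So (2) is not satisfied (F AND T).
(a) during posted hours — met.
(b) not open/obvious — fails.
(3) = T AND F = false.
Overall: F OR F OR F → false.

No — not liable.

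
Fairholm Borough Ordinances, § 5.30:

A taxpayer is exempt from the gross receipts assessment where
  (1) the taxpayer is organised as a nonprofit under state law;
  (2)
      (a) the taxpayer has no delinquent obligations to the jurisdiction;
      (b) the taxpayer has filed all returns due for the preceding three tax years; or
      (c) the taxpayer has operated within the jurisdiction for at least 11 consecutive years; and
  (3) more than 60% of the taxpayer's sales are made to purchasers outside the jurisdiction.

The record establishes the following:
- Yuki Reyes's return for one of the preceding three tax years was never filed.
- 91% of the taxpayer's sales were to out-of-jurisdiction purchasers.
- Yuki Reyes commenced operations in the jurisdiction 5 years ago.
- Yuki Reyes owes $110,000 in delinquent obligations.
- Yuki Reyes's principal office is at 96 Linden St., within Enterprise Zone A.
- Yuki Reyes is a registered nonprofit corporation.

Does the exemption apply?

No — not exempt.

(1) nonprofit — satisfied.
(a) no delinquency — fails.
(b) returns current — not satisfied.
(c) ≥ 11 yrs in jurisdiction — not met.
(2): F OR F OR F → false.
(3) >60% out-of-jur. sales — holds.
Overall: T AND F AND T → false.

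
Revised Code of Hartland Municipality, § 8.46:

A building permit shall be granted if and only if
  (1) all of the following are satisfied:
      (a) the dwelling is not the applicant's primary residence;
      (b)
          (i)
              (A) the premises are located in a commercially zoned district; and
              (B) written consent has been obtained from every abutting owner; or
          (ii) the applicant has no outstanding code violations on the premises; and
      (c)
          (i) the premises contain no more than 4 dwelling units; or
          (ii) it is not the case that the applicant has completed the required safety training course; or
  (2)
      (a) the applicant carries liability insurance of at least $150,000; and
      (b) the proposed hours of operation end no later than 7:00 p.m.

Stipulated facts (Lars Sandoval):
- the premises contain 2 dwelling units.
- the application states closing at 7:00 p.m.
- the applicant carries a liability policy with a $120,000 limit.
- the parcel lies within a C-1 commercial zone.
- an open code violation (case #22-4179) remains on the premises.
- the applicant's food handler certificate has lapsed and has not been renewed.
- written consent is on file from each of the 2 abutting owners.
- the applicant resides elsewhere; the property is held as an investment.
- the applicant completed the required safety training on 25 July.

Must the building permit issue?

(a) not (primary residence) — met.
(A) commercially zoned — satisfied.
(B) all abutters consent — met.
(i) = T AND T = true.
(ii) no code violations — fails.
(b) = T OR F = true.
(i) ≤ 4 units — holds.
(ii) not (safety training) — fails.
So (c) is satisfied (T OR F).
(1): T AND T AND T → true.
(a) insurance ≥ $150,000 — not met.
(b) closes by 7 p.m. — holds.
(2): F AND T → false.
So Overall is satisfied (T OR F).

Yes — granted.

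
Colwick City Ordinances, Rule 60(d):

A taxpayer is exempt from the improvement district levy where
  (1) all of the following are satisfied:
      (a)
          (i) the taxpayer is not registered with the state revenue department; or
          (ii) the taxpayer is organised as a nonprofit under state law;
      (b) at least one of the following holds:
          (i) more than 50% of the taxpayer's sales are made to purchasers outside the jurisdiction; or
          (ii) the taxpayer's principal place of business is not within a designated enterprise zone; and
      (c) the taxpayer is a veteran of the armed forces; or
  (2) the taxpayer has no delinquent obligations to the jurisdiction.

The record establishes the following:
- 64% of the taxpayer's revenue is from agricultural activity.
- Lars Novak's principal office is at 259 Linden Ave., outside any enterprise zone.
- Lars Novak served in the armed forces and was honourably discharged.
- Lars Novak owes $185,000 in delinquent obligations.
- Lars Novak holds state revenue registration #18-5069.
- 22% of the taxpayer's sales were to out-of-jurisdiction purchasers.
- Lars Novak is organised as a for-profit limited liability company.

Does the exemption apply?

(i) not (state-registered) — not met.
(ii) nonprofit — not met.
(a): F OR F → false.
(i) >50% out-of-jur. sales — fails.
(ii) not (in enterprise zone) — satisfied.
So (b) is satisfied (F OR T).
(c) veteran — holds.
So (1) is not satisfied (F AND T AND T).
(2) no delinquency — not satisfied.
Overall = F OR F = false.

No — not exempt.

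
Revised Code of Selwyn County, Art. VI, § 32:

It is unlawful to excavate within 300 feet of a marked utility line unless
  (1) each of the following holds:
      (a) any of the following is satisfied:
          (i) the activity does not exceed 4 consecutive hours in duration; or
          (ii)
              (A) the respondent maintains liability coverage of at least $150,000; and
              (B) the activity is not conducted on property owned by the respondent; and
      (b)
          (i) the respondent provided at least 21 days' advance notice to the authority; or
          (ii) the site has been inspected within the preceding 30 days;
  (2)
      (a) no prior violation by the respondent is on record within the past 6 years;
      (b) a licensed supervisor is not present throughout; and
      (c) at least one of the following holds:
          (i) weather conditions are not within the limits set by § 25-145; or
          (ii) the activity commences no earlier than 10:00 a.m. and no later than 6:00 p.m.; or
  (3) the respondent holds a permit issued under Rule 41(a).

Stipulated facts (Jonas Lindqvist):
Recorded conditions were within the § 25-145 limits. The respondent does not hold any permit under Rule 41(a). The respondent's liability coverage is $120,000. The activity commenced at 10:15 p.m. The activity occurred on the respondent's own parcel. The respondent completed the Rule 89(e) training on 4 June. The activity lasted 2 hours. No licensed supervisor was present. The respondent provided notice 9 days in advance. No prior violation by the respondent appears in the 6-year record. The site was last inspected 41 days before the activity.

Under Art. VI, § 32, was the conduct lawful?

(i) ≤ 4 hrs duration — satisfied.
(A) coverage ≥ $150,000 — not satisfied.
(B) not (own property) — fails.
(ii) = F AND F = false.
(a) = T OR F = true.
(i) ≥21 days' notice — fails.
(ii) site inspected — not met.
(b): F OR F → false.
(1): T AND F → false.
(a) no prior violation — satisfied.
(b) not (supervisor present) — holds.
(i) not (weather ok) — fails.
(ii) start within hours — fails.
(c): F OR F → false.
So (2) is not satisfied (T AND T AND F).
(3) holds permit — fails.
Overall: F OR F OR F → false.

No — unlawful.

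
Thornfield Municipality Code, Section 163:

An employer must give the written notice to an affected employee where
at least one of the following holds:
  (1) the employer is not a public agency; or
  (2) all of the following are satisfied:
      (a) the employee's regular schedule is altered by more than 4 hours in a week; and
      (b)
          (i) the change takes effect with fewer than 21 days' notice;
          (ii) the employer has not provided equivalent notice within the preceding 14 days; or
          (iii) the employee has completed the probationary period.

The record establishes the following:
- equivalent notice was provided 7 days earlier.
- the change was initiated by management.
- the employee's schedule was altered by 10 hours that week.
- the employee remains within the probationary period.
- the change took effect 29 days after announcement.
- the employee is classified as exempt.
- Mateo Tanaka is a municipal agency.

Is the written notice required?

No — not required.

(1) not (public agency) — not met.
(a) schedule shift > 4h — satisfied.
(i) < 21 days' notice — not satisfied.
(ii) no recent notice — fails.
(iii) past probation — not satisfied.
So (b) is not satisfied (F OR F OR F).
(2): T AND F → false.
So Overall is not satisfied (F OR F).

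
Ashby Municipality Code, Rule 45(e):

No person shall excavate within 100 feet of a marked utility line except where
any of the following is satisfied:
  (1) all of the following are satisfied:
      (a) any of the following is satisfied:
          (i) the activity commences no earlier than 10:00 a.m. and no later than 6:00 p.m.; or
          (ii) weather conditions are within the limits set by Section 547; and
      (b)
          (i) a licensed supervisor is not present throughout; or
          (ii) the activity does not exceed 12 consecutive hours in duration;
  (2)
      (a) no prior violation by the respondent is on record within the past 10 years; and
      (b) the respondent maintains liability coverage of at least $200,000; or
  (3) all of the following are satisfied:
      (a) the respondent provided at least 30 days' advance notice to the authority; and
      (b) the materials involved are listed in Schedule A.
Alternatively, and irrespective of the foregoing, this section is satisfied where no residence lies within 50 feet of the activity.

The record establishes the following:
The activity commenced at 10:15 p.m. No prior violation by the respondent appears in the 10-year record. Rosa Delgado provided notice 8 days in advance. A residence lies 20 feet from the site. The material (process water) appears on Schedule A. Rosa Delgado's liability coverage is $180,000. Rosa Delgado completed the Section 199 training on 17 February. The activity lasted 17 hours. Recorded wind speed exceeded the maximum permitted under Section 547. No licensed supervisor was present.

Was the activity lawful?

No — unlawful.

(i) start within hours — fails.
(ii) weather ok — not met.
So (a) is not satisfied (F OR F).
(i) not (supervisor present) — holds.
(ii) ≤ 12 hrs duration — not satisfied.
(b): T OR F → true.
(1) = F AND T = false.
(a) no prior violation — met.
(b) coverage ≥ $200,000 — fails.
(2) = T AND F = false.
(a) ≥30 days' notice — fails.
(b) Schedule A material — met.
So (3) is not satisfied (F AND T).
So Overall is not satisfied (F OR F OR F).
Exception (no residence in 50 ft) — not satisfied.
Result: main false OR exception false → false.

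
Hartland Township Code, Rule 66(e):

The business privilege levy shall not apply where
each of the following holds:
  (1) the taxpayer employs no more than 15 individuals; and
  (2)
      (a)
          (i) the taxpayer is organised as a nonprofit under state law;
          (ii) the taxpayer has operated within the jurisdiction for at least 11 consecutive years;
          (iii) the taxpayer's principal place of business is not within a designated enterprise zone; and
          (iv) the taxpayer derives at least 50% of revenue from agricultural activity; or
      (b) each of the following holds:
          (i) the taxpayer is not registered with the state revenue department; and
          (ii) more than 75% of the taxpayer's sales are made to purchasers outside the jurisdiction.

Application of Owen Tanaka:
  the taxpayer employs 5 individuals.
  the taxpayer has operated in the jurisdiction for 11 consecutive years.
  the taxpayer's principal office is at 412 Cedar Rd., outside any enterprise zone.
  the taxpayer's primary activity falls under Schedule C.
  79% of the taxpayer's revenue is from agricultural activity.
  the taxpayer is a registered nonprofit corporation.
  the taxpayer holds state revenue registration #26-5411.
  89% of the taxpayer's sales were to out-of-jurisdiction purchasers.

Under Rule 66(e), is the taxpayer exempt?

(1) ≤ 15 employees — holds.
(i) nonprofit — satisfied.
(ii) ≥ 11 yrs in jurisdiction — met.
(iii) not (in enterprise zone) — holds.
(iv) ≥50% agricultural — holds.
(a) = T AND T AND T AND T = true.
(i) not (state-registered) — not satisfied.
(ii) >75% out-of-jur. sales — holds.
(b): F AND T → false.
So (2) is satisfied (T OR F).
Overall: T AND T → true.

Yes — exempt.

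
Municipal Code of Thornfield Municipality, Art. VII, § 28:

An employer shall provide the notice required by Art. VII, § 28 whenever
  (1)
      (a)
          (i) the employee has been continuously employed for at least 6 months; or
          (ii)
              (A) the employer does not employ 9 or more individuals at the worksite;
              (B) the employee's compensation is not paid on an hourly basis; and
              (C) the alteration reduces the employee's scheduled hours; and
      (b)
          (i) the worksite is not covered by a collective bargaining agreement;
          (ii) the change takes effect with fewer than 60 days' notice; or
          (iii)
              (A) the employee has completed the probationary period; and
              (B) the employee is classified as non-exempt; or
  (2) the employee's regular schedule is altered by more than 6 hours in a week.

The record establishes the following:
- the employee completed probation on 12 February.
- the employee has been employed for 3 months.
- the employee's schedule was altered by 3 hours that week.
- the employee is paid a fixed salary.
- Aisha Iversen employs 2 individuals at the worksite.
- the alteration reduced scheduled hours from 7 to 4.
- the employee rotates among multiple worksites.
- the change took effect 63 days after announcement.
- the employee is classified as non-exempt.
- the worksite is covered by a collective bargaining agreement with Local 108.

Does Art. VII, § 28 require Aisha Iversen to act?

(i) tenure ≥ 6 mo. — not satisfied.
(A) not (≥ 9 at site) — satisfied.
(B) not (hourly-paid) — satisfied.
(C) hours reduced — holds.
(ii): T AND T AND T → true.
(a): F OR T → true.
(i) no CBA — not met.
(ii) < 60 days' notice — not satisfied.
(A) past probation — met.
(B) non-exempt — satisfied.
(iii): T AND T → true.
(b): F OR F OR T → true.
(1) = T AND T = true.
(2) schedule shift > 6h — not met.
Overall: T OR F → true.

Yes — required.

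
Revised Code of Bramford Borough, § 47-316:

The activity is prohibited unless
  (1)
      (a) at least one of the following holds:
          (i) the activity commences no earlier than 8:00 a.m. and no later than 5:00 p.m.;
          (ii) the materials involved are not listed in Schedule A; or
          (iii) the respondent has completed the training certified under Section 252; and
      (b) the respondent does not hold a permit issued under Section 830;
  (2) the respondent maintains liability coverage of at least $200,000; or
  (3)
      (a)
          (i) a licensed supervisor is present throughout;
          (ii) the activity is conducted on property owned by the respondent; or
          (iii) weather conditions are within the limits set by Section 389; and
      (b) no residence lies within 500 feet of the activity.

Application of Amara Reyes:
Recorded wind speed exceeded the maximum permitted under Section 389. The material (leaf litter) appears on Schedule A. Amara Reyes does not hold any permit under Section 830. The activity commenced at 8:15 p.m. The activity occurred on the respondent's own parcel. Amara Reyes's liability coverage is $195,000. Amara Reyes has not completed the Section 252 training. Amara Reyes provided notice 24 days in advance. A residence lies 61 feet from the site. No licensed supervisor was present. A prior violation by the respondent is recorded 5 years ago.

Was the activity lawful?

(i) start within hours — not satisfied.
(ii) not (Schedule A material) — fails.
(iii) training certified — not met.
So (a) is not satisfied (F OR F OR F).
(b) not (holds permit) — holds.
(1): F AND T → false.
(2) coverage ≥ $200,000 — not met.
(i) supervisor present — not satisfied.
(ii) own property — satisfied.
(iii) weather ok — fails.
So (a) is satisfied (F OR T OR F).
(b) no residence in 500 ft — fails.
So (3) is not satisfied (T AND F).
So Overall is not satisfied (F OR F OR F).

No — unlawful.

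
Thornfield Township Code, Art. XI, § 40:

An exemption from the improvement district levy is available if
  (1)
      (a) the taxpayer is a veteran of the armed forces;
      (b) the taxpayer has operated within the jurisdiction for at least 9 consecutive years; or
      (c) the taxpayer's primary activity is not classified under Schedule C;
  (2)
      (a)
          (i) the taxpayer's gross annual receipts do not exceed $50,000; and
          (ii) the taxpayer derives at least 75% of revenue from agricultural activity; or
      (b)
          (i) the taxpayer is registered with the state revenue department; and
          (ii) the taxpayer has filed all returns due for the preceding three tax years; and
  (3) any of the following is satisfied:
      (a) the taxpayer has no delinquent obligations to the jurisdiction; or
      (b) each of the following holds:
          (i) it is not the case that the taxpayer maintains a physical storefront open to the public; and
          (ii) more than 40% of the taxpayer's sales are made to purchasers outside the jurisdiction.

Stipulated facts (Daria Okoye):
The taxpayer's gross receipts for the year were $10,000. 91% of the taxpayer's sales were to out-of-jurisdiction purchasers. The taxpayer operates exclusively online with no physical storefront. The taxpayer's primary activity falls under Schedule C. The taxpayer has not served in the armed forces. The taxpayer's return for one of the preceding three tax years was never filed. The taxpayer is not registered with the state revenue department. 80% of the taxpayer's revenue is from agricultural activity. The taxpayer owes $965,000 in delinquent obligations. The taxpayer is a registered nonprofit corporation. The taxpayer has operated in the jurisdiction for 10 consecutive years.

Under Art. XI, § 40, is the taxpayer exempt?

Yes — exempt.

(a) veteran — not met.
(b) ≥ 9 yrs in jurisdiction — satisfied.
(c) not (Schedule C activity) — not satisfied.
(1) = F OR T OR F = true.
(i) receipts ≤ $50,000 — holds.
(ii) ≥75% agricultural — satisfied.
(a): T AND T → true.
(i) state-registered — not satisfied.
(ii) returns current — not satisfied.
(b) = F AND F = false.
(2): T OR F → true.
(a) no delinquency — not satisfied.
(i) not (has storefront) — met.
(ii) >40% out-of-jur. sales — holds.
(b): T AND T → true.
(3) = F OR T = true.
Overall: T AND T AND T → true.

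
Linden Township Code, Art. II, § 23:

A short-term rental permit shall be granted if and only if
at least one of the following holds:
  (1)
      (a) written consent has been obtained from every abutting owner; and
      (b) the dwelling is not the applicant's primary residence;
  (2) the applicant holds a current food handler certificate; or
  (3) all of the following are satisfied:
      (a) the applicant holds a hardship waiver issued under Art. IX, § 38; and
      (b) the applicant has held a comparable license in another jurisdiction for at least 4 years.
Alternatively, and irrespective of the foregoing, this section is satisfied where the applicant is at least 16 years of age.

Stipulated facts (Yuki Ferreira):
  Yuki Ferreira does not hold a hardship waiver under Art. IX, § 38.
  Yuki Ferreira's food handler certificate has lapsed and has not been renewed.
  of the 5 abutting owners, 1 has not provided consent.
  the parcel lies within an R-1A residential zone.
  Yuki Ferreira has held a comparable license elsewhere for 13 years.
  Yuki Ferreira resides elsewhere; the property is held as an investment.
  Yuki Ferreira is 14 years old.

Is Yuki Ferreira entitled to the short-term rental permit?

No — denied.

(a) all abutters consent — not satisfied.
(b) not (primary residence) — met.
(1) = F AND T = false.
(2) food handler cert. — fails.
(a) hardship waiver — fails.
(b) prior license ≥ 4 yr — satisfied.
(3): F AND T → false.
Overall = F OR F OR F = false.
Exception (age ≥ 16) — not satisfied.
Result: main false OR exception false → false.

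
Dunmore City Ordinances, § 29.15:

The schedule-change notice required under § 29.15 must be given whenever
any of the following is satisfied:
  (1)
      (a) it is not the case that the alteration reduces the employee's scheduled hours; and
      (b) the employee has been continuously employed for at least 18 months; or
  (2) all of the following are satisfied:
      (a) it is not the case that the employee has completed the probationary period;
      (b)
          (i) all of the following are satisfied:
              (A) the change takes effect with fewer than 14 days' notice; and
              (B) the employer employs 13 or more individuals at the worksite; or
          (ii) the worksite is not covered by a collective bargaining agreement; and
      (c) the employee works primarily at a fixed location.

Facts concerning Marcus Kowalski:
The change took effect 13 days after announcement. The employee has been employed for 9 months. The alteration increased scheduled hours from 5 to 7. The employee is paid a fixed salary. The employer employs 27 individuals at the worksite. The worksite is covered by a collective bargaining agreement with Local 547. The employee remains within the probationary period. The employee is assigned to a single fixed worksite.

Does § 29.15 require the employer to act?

Yes — required.

(a) not (hours reduced) — holds.
(b) tenure ≥ 18 mo. — fails.
(1): T AND F → false.
(a) not (past probation) — met.
(A) < 14 days' notice — holds.
(B) ≥ 13 at site — met.
(i) = T AND T = true.
(ii) no CBA — not satisfied.
So (b) is satisfied (T OR F).
(c) fixed location — met.
So (2) is satisfied (T AND T AND T).
Overall = F OR T = true.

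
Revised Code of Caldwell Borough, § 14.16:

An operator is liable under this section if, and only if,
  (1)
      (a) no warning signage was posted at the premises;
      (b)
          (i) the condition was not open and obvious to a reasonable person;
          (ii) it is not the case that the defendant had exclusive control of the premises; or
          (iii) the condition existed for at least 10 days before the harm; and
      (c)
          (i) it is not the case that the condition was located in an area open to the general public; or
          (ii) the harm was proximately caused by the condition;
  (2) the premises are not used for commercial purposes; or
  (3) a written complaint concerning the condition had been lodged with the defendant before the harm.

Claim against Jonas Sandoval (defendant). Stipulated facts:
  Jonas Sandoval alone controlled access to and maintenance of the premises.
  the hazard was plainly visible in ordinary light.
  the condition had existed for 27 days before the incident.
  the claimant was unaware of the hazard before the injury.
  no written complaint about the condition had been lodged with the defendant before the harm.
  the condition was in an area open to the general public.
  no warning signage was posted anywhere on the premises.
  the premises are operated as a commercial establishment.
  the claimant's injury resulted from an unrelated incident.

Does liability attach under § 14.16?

No — not liable.

(a) no signage posted — met.
(i) not open/obvious — fails.
(ii) not (exclusive control) — fails.
(iii) condition ≥10 days old — satisfied.
(b) = F OR F OR T = true.
(i) not (public area) — not satisfied.
(ii) proximate cause — not satisfied.
So (c) is not satisfied (F OR F).
(1): T AND T AND F → false.
(2) not (commercial use) — not satisfied.
(3) complaint lodged — not satisfied.
So Overall is not satisfied (F OR F OR F).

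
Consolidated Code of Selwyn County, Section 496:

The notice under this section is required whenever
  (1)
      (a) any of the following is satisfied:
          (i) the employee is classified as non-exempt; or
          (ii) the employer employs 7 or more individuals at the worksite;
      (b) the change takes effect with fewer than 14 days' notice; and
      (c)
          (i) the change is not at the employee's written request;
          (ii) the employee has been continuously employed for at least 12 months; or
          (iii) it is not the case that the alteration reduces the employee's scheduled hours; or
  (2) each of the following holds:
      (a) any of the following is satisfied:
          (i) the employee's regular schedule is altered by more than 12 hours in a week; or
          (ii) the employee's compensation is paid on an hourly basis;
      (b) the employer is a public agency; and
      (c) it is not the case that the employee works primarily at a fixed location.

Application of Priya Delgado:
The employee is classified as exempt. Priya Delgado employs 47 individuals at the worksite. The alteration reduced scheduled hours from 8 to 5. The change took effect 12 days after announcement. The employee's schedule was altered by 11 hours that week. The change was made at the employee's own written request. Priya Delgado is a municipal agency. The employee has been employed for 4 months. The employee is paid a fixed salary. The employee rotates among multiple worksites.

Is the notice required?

No — not required.

(i) non-exempt — not met.
(ii) ≥ 7 at site — met.
So (a) is satisfied (F OR T).
(b) < 14 days' notice — satisfied.
(i) not employee-requested — not satisfied.
(ii) tenure ≥ 12 mo. — not satisfied.
(iii) not (hours reduced) — fails.
So (c) is not satisfied (F OR F OR F).
(1) = T AND T AND F = false.
(i) schedule shift > 12h — not met.
(ii) hourly-paid — fails.
(a) = F OR F = false.
(b) public agency — met.
(c) not (fixed location) — met.
(2) = F AND T AND T = false.
Overall = F OR F = false.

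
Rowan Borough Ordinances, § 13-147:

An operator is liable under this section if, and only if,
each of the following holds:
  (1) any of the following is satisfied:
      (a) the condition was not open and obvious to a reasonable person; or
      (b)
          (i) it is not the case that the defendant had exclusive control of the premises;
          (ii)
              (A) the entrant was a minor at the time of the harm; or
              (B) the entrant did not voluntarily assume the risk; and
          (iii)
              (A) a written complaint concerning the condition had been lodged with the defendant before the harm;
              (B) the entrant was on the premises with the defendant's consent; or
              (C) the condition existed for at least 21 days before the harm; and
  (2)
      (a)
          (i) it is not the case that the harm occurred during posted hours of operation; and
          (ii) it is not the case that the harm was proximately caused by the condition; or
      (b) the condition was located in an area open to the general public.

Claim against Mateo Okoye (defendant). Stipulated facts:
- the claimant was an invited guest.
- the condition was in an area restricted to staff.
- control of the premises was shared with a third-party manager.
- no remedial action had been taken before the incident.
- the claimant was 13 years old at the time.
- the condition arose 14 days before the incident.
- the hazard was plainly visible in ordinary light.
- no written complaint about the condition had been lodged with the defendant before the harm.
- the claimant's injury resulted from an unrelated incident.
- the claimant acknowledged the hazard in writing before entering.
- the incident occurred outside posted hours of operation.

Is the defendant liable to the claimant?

Yes — liable.

(a) not open/obvious — not satisfied.
(i) not (exclusive control) — satisfied.
(A) entrant a minor — holds.
(B) no assumed risk — not met.
So (ii) is satisfied (T OR F).
(A) complaint lodged — not met.
(B) consent to enter — satisfied.
(C) condition ≥21 days old — not met.
So (iii) is satisfied (F OR T OR F).
(b): T AND T AND T → true.
So (1) is satisfied (F OR T).
(i) not (during posted hours) — satisfied.
(ii) not (proximate cause) — satisfied.
(a) = T AND T = true.
(b) public area — not satisfied.
(2) = T OR F = true.
Overall = T AND T = true.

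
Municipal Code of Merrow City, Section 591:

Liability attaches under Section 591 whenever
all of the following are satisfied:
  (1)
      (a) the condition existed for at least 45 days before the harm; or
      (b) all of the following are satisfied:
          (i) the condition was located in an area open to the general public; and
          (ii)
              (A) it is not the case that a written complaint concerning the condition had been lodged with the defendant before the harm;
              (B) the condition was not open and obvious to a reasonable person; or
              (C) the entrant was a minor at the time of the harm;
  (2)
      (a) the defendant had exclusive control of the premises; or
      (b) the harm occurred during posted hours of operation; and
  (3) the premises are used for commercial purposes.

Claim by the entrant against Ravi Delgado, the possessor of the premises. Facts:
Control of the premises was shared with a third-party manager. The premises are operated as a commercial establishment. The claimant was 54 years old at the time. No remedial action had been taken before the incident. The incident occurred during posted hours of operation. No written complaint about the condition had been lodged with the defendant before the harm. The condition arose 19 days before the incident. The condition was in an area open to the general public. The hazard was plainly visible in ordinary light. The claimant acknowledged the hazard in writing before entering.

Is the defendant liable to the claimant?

(a) condition ≥45 days old — not satisfied.
(i) public area — satisfied.
(A) not (complaint lodged) — met.
(B) not open/obvious — not satisfied.
(C) entrant a minor — not satisfied.
(ii): T OR F OR F → true.
(b): T AND T → true.
(1) = F OR T = true.
(a) exclusive control — fails.
(b) during posted hours — holds.
(2): F OR T → true.
(3) commercial use — met.
So Overall is satisfied (T AND T AND T).

Yes — liable.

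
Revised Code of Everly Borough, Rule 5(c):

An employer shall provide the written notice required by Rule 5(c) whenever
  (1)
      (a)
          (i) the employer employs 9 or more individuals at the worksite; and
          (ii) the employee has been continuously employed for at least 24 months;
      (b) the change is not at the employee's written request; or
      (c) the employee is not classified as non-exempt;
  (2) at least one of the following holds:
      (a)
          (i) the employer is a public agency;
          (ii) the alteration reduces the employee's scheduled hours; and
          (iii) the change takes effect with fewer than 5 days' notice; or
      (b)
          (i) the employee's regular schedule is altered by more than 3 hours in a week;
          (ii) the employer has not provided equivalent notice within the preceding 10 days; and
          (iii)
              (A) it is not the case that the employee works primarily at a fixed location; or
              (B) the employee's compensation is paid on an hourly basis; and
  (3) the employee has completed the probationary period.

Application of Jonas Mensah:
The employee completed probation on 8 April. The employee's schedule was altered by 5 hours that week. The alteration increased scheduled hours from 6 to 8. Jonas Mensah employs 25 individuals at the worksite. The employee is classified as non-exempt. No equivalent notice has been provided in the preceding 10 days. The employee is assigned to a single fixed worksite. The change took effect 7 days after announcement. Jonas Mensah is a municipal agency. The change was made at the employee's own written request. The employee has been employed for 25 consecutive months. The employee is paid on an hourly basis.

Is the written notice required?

Yes — required.

(i) ≥ 9 at site — holds.
(ii) tenure ≥ 24 mo. — holds.
(a) = T AND T = true.
(b) not employee-requested — fails.
(c) not (non-exempt) — not met.
(1): T OR F OR F → true.
(i) public agency — met.
(ii) hours reduced — not satisfied.
(iii) < 5 days' notice — not met.
So (a) is not satisfied (T AND F AND F).
(i) schedule shift > 3h — satisfied.
(ii) no recent notice — holds.
(A) not (fixed location) — fails.
(B) hourly-paid — holds.
So (iii) is satisfied (F OR T).
(b) = T AND T AND T = true.
(2) = F OR T = true.
(3) past probation — holds.
So Overall is satisfied (T AND T AND T).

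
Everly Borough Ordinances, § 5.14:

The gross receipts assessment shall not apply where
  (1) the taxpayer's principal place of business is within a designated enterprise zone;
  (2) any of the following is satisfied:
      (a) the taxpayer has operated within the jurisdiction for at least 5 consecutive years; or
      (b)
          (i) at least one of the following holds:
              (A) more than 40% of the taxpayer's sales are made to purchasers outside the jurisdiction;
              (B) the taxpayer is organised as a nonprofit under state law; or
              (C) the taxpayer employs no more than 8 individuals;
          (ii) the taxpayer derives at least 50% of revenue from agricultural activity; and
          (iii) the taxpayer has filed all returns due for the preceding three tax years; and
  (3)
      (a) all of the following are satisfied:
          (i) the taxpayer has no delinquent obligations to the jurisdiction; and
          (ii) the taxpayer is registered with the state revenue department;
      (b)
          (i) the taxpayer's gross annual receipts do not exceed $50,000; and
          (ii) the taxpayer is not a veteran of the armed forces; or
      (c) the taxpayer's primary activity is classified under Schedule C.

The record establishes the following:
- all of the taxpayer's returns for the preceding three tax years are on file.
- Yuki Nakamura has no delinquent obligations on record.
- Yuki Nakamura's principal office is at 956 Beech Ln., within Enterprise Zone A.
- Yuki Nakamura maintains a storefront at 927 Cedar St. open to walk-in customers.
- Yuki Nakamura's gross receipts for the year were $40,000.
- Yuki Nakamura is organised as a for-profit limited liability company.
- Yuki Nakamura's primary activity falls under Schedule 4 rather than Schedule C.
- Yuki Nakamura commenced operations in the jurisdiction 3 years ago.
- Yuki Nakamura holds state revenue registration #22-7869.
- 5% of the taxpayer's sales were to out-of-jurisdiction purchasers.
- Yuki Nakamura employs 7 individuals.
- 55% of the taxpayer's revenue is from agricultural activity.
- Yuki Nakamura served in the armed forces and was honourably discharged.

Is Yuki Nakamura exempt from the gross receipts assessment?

Yes — exempt.

(1) in enterprise zone — holds.
(a) ≥ 5 yrs in jurisdiction — not met.
(A) >40% out-of-jur. sales — not met.
(B) nonprofit — not met.
(C) ≤ 8 employees — satisfied.
(i): F OR F OR T → true.
(ii) ≥50% agricultural — met.
(iii) returns current — satisfied.
(b): T AND T AND T → true.
(2): F OR T → true.
(i) no delinquency — holds.
(ii) state-registered — satisfied.
So (a) is satisfied (T AND T).
(i) receipts ≤ $50,000 — met.
(ii) not (veteran) — not met.
(b): T AND F → false.
(c) Schedule C activity — not satisfied.
(3) = T OR F OR F = true.
Overall = T AND T AND T = true.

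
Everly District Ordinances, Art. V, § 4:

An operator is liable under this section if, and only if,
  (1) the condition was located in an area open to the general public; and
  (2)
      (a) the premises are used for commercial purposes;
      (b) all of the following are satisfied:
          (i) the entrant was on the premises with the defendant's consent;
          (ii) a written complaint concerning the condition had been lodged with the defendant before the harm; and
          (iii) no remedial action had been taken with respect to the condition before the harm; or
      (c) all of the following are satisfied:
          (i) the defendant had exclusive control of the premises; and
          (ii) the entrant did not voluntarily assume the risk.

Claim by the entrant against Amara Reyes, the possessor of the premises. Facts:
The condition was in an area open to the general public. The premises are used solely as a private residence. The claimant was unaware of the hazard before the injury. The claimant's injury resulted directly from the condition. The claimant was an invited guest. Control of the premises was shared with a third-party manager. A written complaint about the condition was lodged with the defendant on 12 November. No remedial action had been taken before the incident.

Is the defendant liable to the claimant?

(1) public area — met.
(a) commercial use — not met.
(i) consent to enter — holds.
(ii) complaint lodged — satisfied.
(iii) no remedial action — met.
(b): T AND T AND T → true.
(i) exclusive control — not satisfied.
(ii) no assumed risk — satisfied.
(c) = F AND T = false.
So (2) is satisfied (F OR T OR F).
So Overall is satisfied (T AND T).

Yes — liable.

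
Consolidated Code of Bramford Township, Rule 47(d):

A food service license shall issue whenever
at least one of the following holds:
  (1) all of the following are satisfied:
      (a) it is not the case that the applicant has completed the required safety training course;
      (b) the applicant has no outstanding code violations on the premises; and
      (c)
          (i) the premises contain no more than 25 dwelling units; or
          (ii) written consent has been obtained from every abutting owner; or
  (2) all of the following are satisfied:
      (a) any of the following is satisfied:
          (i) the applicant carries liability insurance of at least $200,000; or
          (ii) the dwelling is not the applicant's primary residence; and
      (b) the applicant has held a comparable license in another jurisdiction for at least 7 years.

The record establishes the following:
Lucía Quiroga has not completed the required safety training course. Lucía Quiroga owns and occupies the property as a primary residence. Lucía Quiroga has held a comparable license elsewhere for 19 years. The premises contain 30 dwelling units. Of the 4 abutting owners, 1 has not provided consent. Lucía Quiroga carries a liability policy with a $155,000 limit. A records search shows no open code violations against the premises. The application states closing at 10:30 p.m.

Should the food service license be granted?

No — denied.

(a) not (safety training) — holds.
(b) no code violations — satisfied.
(i) ≤ 25 units — fails.
(ii) all abutters consent — not satisfied.
(c): F OR F → false.
(1): T AND T AND F → false.
(i) insurance ≥ $200,000 — fails.
(ii) not (primary residence) — fails.
(a) = F OR F = false.
(b) prior license ≥ 7 yr — holds.
(2) = F AND T = false.
Overall: F OR F → false.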